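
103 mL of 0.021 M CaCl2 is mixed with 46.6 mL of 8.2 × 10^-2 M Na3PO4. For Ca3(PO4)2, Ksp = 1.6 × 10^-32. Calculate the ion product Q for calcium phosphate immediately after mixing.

Q ≈ 2.0e-9

Total volume = 103 + 46.6 = 149.6 mL.
[Ca^2+] = 2.1 x 10^-2 × (103/149.6) = 1.45 × 10^-2 M
[PO4^3-] = 8.2 x 10^-2 × (46.6/149.6) = 2.55 × 10^-2 M
Ca3(PO4)2(s) <=> 3 Ca^2+(aq) + 2 PO4^3-(aq), so Q = [Ca^2+]^3[PO4^3-]^2
Q = (1.45 × 10^-2)^3(2.55 × 10^-2)^2 = 2.0 x 10^-9
Q > Ksp, so Ca3(PO4)2 will precipitate.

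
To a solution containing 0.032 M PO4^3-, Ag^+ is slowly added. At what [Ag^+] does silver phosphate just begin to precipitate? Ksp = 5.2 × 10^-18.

Ag3PO4(s) ⇌ 3 Ag^+(aq) + PO4^3-(aq)
Ksp = [Ag^+]^3[PO4^3-]
Precipitation begins when Q = Ksp. With [PO4^3-] = 0.032 M:
5.2 × 10^-18 = (0.032) × [Ag^+]^3
[Ag^+] = (5.2 × 10^-18 / 3.2 × 10^-2)^(1/3) = 5.5 x 10^-6 M

[Ag^+] = 5.5 × 10^-6 M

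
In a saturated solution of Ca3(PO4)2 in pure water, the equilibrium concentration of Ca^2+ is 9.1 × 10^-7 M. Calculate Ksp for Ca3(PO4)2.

Ksp = 2.8 × 10^-31

Ca3(PO4)2(s) ⇌ 3 Ca^2+(aq) + 2 PO4^3-(aq)
Stoichiometry gives [PO4^3-] = (2/3)[Ca^2+] = 6.07 × 10^-7 M.
Ksp = [Ca^2+]^3[PO4^3-]^2
Ksp = (9.1 × 10^-7)^3 × (6.07 x 10^-7)^2 = 2.8 × 10^-31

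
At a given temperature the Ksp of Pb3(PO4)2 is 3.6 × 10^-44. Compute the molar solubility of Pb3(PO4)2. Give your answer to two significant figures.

8.0 x 10^-10 M

Pb3(PO4)2(s) ⇌ 3 Pb^2+ + 2 PO4^3-
Ksp = [Pb^2+]^3[PO4^3-]^2
With molar solubility s: [Pb^2+] = 3s, [PO4^3-] = 2s.
So Ksp = (3s)^3 × (2s)^2 = 108s^5
s = (3.6 × 10^-44 / 108)^(1/5) = 8.0 x 10^-10 M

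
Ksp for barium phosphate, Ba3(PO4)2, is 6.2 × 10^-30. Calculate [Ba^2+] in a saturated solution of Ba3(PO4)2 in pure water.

Ba3(PO4)2(s) ⇌ 3 Ba^2+ + 2 PO4^3-
Ksp = [Ba^2+]^3[PO4^3-]^2
With molar solubility s: [Ba^2+] = 3s, [PO4^3-] = 2s.
Ksp = (3s)^3(2s)^2 = 108s^5
s^5 = 6.2 × 10^-30 / 108, so s = 5.65 x 10^-7 M
[Ba^2+] = 3s = 1.7 × 10^-6 M

[Ba^2+] = 1.7 × 10^-6 M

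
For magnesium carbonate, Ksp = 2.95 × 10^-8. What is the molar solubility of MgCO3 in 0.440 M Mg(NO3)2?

MgCO3(s) ⇌ Mg^2+(aq) + CO3^2-(aq)
Ksp = [Mg^2+][CO3^2-]
Let s be the molar solubility in this solution. [Mg^2+] = 0.440 + s ≈ 0.440, [CO3^2-] = s (since Mg^2+ from Mg(NO3)2 dominates).
Ksp ≈ 0.440 × s
s = 6.70 x 10^-8 M
Check: s = 6.7 × 10^-8 ≪ 0.440, so the approximation is valid.

s = 6.70 x 10^-8 M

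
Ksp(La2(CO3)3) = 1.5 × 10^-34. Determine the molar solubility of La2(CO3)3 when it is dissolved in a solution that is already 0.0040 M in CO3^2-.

s = 2.4 × 10^-14 M

La2(CO3)3(s) <=> 2 La^3+(aq) + 3 CO3^2-(aq)
Ksp = [La^3+]^2[CO3^2-]^3
If s mol/L dissolves here, [La^3+] = 2s, [CO3^2-] = 0.0040 + 3s ≈ 0.0040 (common-ion effect: CO3^2- is already 0.0040 M).
Ksp ≈ (2s)^2 × (0.0040)^3
s = 2.4 × 10^-14 M
Check: 3s = 7.3 × 10^-14 ≪ 0.0040, so the approximation is valid.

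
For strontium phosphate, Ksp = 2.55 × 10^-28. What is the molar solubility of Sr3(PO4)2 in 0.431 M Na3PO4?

Sr3(PO4)2(s) ⇌ 3 Sr^2+(aq) + 2 PO4^3-(aq)
Ksp = [Sr^2+]^3[PO4^3-]^2
Let s = moles of Sr3(PO4)2 that dissolve per litre. [Sr^2+] = 3s, [PO4^3-] = 0.431 + 2s ≈ 0.431 (Ksp is small, so little additional dissolves).
Ksp ≈ (3s)^3 × (0.431)^2
s = 3.70 x 10^-10 M
Check: 2s = 7.4 × 10^-10 ≪ 0.431, so the approximation is valid.

s ≈ 3.70 × 10^-10 M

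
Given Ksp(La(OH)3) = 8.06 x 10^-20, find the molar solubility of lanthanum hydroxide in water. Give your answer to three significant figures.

s = 7.39 x 10^-6 M

La(OH)3(s) ⇌ La^3+(aq) + 3 OH^-(aq)
Ksp = [La^3+][OH^-]^3
Let s = molar solubility. Then [La^3+] = s and [OH^-] = 3s.
So Ksp = s × (3s)^3 = 27s^4
Solving, s = (8.06 x 10^-20/27)^(1/4) = 7.39 × 10^-6 M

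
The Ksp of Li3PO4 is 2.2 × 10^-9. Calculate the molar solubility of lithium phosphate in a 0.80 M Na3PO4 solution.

Li3PO4(s) <=> 3 Li^+(aq) + PO4^3-(aq)
Ksp = [Li^+]^3[PO4^3-]
Let s = moles of Li3PO4 that dissolve per litre. [Li^+] = 3s, [PO4^3-] = 0.80 + s ≈ 0.80 (Ksp is small, so little additional dissolves).
Ksp ≈ (3s)^3 × 0.80
s = 4.7 × 10^-4 M
Check: s = 4.7 × 10^-4 ≪ 0.80, so the approximation is valid.

4.7e-4 M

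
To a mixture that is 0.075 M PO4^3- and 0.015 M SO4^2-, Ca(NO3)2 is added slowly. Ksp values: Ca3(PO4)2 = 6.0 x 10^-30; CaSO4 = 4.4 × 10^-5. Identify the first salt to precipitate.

Ca3(PO4)2

Each salt begins to precipitate when Q = Ksp, i.e. when [Ca^2+] reaches its threshold.
For Ca3(PO4)2: 6.0 x 10^-30 = (0.075)^2 × [Ca^2+]^3  ⇒  [Ca^2+] = 1.0 x 10^-9 M.
For CaSO4: 4.4 × 10^-5 = 0.015 × [Ca^2+]  ⇒  [Ca^2+] = 2.9 × 10^-3 M.
The salt with the lower threshold [Ca^2+] precipitates first: Ca3(PO4)2.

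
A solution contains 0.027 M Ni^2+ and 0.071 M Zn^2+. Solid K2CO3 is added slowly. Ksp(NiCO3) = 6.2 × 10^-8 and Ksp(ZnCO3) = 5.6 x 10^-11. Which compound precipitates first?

ZnCO3

Each salt begins to precipitate when Q = Ksp, i.e. when [CO3^2-] reaches its threshold.
For NiCO3: 6.2 × 10^-8 = 0.027 × [CO3^2-]  ⇒  [CO3^2-] = 2.3 × 10^-6 M.
For ZnCO3: 5.6 x 10^-11 = 0.071 × [CO3^2-]  ⇒  [CO3^2-] = 7.9 x 10^-10 M.
The salt with the lower threshold [CO3^2-] precipitates first: ZnCO3.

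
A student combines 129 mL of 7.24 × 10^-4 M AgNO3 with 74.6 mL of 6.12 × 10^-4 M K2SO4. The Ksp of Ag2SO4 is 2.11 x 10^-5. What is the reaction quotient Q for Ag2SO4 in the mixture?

Q = 4.72e-11

Total volume = 129 + 74.6 = 203.6 mL.
[Ag^+] = 7.24 × 10^-4 × (129/203.6) = 4.587 x 10^-4 M
[SO4^2-] = 6.12 x 10^-4 × (74.6/203.6) = 2.242 x 10^-4 M
Ag2SO4(s) <=> 2 Ag^+ + SO4^2-, so Q = [Ag^+]^2[SO4^2-]
Q = (4.587 × 10^-4)^2(2.242 x 10^-4) = 4.72 x 10^-11
Q < Ksp, so no precipitate of Ag2SO4 forms.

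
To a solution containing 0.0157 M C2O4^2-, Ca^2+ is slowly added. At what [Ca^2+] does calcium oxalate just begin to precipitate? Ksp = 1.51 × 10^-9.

CaC2O4(s) <=> Ca^2+(aq) + C2O4^2-(aq)
Ksp = [Ca^2+][C2O4^2-]
Precipitation begins when Q = Ksp. With [C2O4^2-] = 0.0157 M:
1.51 × 10^-9 = (0.0157) × [Ca^2+]
[Ca^2+] = (1.51 × 10^-9 / 1.57 × 10^-2) = 9.62 × 10^-8 M

[Ca^2+] = 9.62 × 10^-8 M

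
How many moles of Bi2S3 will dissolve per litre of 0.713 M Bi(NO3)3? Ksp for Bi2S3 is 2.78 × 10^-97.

s = 2.73 × 10^-33 M

Bi2S3(s) <=> 2 Bi^3+(aq) + 3 S^2-(aq)
Ksp = [Bi^3+]^2[S^2-]^3
If s mol/L dissolves here, [Bi^3+] = 0.713 + 2s ≈ 0.713, [S^2-] = 3s (common-ion effect: Bi^3+ is already 0.713 M).
Ksp ≈ (0.713)^2 × (3s)^3
s = 2.73 × 10^-33 M
Check: 2s = 5.5 × 10^-33 ≪ 0.713, so the approximation is valid.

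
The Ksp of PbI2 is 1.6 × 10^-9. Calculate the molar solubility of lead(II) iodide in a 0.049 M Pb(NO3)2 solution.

PbI2(s) <=> Pb^2+(aq) + 2 I^-(aq)
Ksp = [Pb^2+][I^-]^2
Let s be the molar solubility in this solution. [Pb^2+] = 0.049 + s ≈ 0.049, [I^-] = 2s (since Pb^2+ from Pb(NO3)2 dominates).
Ksp ≈ 0.049 × (2s)^2
s = 9.0 x 10^-5 M
Check: s = 9.0 × 10^-5 ≪ 0.049, so the approximation is valid.

9.0 × 10^-5 M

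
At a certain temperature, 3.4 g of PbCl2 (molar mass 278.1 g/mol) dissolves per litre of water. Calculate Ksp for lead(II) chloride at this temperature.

Molar solubility s = (3.4 g/L) / (278.1 g/mol) = 1.22 × 10^-2 M.
PbCl2(s) ⇌ Pb^2+(aq) + 2 Cl^-(aq)
With molar solubility s: [Pb^2+] = s, [Cl^-] = 2s.
Ksp = [Pb^2+][Cl^-]^2
Substituting: Ksp = s(2s)^2 = 4s^3
With s = 1.22 x 10^-2: Ksp = 7.3 × 10^-6

Ksp ≈ 7.3 × 10^-6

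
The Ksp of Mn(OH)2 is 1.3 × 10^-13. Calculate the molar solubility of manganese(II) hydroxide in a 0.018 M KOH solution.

Mn(OH)2(s) ⇌ Mn^2+(aq) + 2 OH^-(aq)
Ksp = [Mn^2+][OH^-]^2
Let s = moles of Mn(OH)2 that dissolve per litre. [Mn^2+] = s, [OH^-] = 0.018 + 2s ≈ 0.018 (common-ion effect: OH^- is already 0.018 M).
Ksp ≈ s × (0.018)^2
s = 4.0 × 10^-10 M
Check: 2s = 8.0 x 10^-10 ≪ 0.018, so the approximation is valid.

s ≈ 4.0 × 10^-10 M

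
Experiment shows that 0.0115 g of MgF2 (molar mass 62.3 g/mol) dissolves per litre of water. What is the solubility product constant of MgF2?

Molar solubility s = (1.15 × 10^-2 g/L) / (62.3 g/mol) = 1.846 × 10^-4 M.
MgF2(s) <=> Mg^2+(aq) + 2 F^-(aq)
For each mole of MgF2 that dissolves: [Mg^2+] = s, [F^-] = 2s.
Ksp = [Mg^2+][F^-]^2
Ksp = s(2s)^2 = 4s^3
Ksp = 4 × (1.846 × 10^-4)^3 = 2.52 x 10^-11

Ksp = 2.52e-11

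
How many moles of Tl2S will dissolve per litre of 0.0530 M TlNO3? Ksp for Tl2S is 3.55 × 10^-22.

s ≈ 1.26 × 10^-19 M

Tl2S(s) <=> 2 Tl^+ + S^2-
Ksp = [Tl^+]^2[S^2-]
Let s be the molar solubility in this solution. [Tl^+] = 0.0530 + 2s ≈ 0.0530, [S^2-] = s (since Tl^+ from TlNO3 dominates).
Ksp ≈ (0.0530)^2 × s
s = 1.26 × 10^-19 M
Check: 2s = 2.5 × 10^-19 ≪ 0.0530, so the approximation is valid.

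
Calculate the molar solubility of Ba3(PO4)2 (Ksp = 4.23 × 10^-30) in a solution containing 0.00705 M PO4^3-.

Ba3(PO4)2(s) <=> 3 Ba^2+ + 2 PO4^3-
Ksp = [Ba^2+]^3[PO4^3-]^2
Let s = moles of Ba3(PO4)2 that dissolve per litre. [Ba^2+] = 3s, [PO4^3-] = 0.00705 + 2s ≈ 0.00705 (since the PO4^3- already present dominates).
Ksp ≈ (3s)^3 × (0.00705)^2
s = 1.47 × 10^-9 M
Check: 2s = 2.9 × 10^-9 ≪ 0.00705, so the approximation is valid.

1.47e-9 M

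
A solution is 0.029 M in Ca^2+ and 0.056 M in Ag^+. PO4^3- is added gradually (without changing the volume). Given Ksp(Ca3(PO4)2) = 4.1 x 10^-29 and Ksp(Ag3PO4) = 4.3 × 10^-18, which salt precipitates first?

Each salt begins to precipitate when Q = Ksp, i.e. when [PO4^3-] reaches its threshold.
For Ca3(PO4)2: 4.1 x 10^-29 = (0.029)^3 × [PO4^3-]^2  ⇒  [PO4^3-] = 1.3 × 10^-12 M.
For Ag3PO4: 4.3 × 10^-18 = (0.056)^3 × [PO4^3-]  ⇒  [PO4^3-] = 2.4 x 10^-14 M.
The salt with the lower threshold [PO4^3-] precipitates first: Ag3PO4.

Ag3PO4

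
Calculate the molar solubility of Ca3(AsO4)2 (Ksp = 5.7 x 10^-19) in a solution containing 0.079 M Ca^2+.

Ca3(AsO4)2(s) ⇌ 3 Ca^2+ + 2 AsO4^3-
Ksp = [Ca^2+]^3[AsO4^3-]^2
Let s = moles of Ca3(AsO4)2 that dissolve per litre. [Ca^2+] = 0.079 + 3s ≈ 0.079, [AsO4^3-] = 2s (since the Ca^2+ already present dominates).
Ksp ≈ (0.079)^3 × (2s)^2
s = 1.7 × 10^-8 M
Check: 3s = 5.1 x 10^-8 ≪ 0.079, so the approximation is valid.

1.7e-8 M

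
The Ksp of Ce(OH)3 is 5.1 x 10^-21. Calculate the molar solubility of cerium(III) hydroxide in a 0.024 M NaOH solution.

s = 3.7e-16 M

Ce(OH)3(s) <=> Ce^3+ + 3 OH^-
Ksp = [Ce^3+][OH^-]^3
Let s be the molar solubility in this solution. [Ce^3+] = s, [OH^-] = 0.024 + 3s ≈ 0.024 (since OH^- from NaOH dominates).
Ksp ≈ s × (0.024)^3
s = 3.7 x 10^-16 M
Check: 3s = 1.1 × 10^-15 ≪ 0.024, so the approximation is valid.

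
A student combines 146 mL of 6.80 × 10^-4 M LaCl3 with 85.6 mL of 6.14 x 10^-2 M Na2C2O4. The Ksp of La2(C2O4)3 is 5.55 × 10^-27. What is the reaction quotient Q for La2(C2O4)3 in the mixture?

2.15e-12

Total volume = 146 + 85.6 = 231.6 mL.
[La^3+] = 6.80 × 10^-4 × (146/231.6) = 4.287 × 10^-4 M
[C2O4^2-] = 6.14 × 10^-2 × (85.6/231.6) = 2.269 × 10^-2 M
La2(C2O4)3(s) ⇌ 2 La^3+(aq) + 3 C2O4^2-(aq), so Q = [La^3+]^2[C2O4^2-]^3
Q = (4.287 × 10^-4)^2(2.269 × 10^-2)^3 = 2.15 × 10^-12
Q > Ksp, so La2(C2O4)3 will precipitate.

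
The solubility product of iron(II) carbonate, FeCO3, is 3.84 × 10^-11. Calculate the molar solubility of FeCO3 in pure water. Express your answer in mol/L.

FeCO3(s) ⇌ Fe^2+(aq) + CO3^2-(aq)
Ksp = [Fe^2+][CO3^2-]
Let s = molar solubility. Then [Fe^2+] = s and [CO3^2-] = s.
Ksp = (s)(s) = s^2
s = (3.84 × 10^-11)^(1/2) = 6.20 × 10^-6 M

6.20 × 10^-6 M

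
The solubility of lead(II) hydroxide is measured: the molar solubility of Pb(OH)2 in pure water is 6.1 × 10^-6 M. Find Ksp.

Pb(OH)2(s) ⇌ Pb^2+ + 2 OH^-
If s mol/L of Pb(OH)2 dissolves, [Pb^2+] = s and [OH^-] = 2s.
Ksp = [Pb^2+][OH^-]^2
So Ksp = s × (2s)^2 = 4s^3
Ksp = 4 × (6.1 x 10^-6)^3 = 9.1 x 10^-16

9.1 × 10^-16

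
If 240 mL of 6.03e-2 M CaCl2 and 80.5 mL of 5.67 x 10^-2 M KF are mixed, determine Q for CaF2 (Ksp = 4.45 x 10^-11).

Q = 9.16e-6

Total volume = 240 + 80.5 = 320.5 mL.
[Ca^2+] = 6.03 × 10^-2 × (240/320.5) = 4.515 x 10^-2 M
[F^-] = 5.67 x 10^-2 × (80.5/320.5) = 1.424 × 10^-2 M
CaF2(s) ⇌ Ca^2+(aq) + 2 F^-(aq), so Q = [Ca^2+][F^-]^2
Q = (4.515 × 10^-2)(1.424 × 10^-2)^2 = 9.16 x 10^-6
Q > Ksp, so CaF2 will precipitate.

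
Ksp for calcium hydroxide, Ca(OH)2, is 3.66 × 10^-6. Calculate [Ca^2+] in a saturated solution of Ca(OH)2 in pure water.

Ca(OH)2(s) <=> Ca^2+(aq) + 2 OH^-(aq)
Ksp = [Ca^2+][OH^-]^2
With molar solubility s: [Ca^2+] = s, [OH^-] = 2s.
Substituting: Ksp = s(2s)^2 = 4s^3
s = (3.66 × 10^-6 / 4)^(1/3) = 9.708 × 10^-3 M
[Ca^2+] = s = 9.71 × 10^-3 M

9.71e-3 M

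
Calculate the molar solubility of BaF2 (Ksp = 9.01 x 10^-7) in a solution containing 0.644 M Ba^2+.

BaF2(s) <=> Ba^2+(aq) + 2 F^-(aq)
Ksp = [Ba^2+][F^-]^2
Let s = moles of BaF2 that dissolve per litre. [Ba^2+] = 0.644 + s ≈ 0.644, [F^-] = 2s (since the Ba^2+ already present dominates).
Ksp ≈ 0.644 × (2s)^2
s = 5.91 × 10^-4 M
Check: s = 5.9 × 10^-4 ≪ 0.644, so the approximation is valid.

s ≈ 5.91 × 10^-4 M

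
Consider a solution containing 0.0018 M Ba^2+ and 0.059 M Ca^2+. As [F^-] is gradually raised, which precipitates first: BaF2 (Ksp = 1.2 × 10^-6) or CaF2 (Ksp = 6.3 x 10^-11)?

CaF2

Precipitation of each salt starts when its ion product equals its Ksp.
For BaF2: 1.2 × 10^-6 = 0.0018 × [F^-]^2  ⇒  [F^-] = 2.6 × 10^-2 M.
For CaF2: 6.3 x 10^-11 = 0.059 × [F^-]^2  ⇒  [F^-] = 3.3 × 10^-5 M.
The salt with the lower threshold [F^-] precipitates first: CaF2.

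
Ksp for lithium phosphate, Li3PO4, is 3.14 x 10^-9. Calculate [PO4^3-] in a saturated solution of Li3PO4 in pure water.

Li3PO4(s) ⇌ 3 Li^+ + PO4^3-
Ksp = [Li^+]^3[PO4^3-]
For each mole of Li3PO4 that dissolves: [Li^+] = 3s, [PO4^3-] = s.
Substituting: Ksp = (3s)^3s = 27s^4
s = (3.14 x 10^-9 / 27)^(1/4) = 3.284 × 10^-3 M
[PO4^3-] = s = 3.28 × 10^-3 M

3.28 × 10^-3 M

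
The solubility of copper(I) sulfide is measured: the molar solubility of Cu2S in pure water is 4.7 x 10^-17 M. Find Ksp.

Cu2S(s) ⇌ 2 Cu^+ + S^2-
If s mol/L of Cu2S dissolves, [Cu^+] = 2s and [S^2-] = s.
Ksp = [Cu^+]^2[S^2-]
Ksp = (2s)^2s = 4s^3
Ksp = 4 × (4.7 x 10^-17)^3 = 4.2 x 10^-49

Ksp = 4.2 × 10^-49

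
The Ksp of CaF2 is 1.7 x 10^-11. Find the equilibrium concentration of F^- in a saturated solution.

[F^-] = 3.2 × 10^-4 M

CaF2(s) ⇌ Ca^2+ + 2 F^-
Ksp = [Ca^2+][F^-]^2
Let s = molar solubility. Then [Ca^2+] = s and [F^-] = 2s.
Ksp = s(2s)^2 = 4s^3
s = (1.7 x 10^-11 / 4)^(1/3) = 1.62 x 10^-4 M
[F^-] = 2s = 3.2 × 10^-4 M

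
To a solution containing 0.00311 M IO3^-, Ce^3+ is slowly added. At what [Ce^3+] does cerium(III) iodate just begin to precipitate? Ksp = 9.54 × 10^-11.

Ce(IO3)3(s) ⇌ Ce^3+ + 3 IO3^-
Ksp = [Ce^3+][IO3^-]^3
Precipitation begins when Q = Ksp. With [IO3^-] = 0.00311 M:
9.54 × 10^-11 = (0.00311)^3 × [Ce^3+]
[Ce^3+] = (9.54 × 10^-11 / 3.008 x 10^-8) = 3.17 × 10^-3 M

[Ce^3+] = 3.17 x 10^-3 M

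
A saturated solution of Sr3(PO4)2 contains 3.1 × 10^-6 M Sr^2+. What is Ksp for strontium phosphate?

Ksp ≈ 1.3 × 10^-28

Sr3(PO4)2(s) ⇌ 3 Sr^2+(aq) + 2 PO4^3-(aq)
Stoichiometry gives [PO4^3-] = (2/3)[Sr^2+] = 2.07 x 10^-6 M.
Ksp = [Sr^2+]^3[PO4^3-]^2
Ksp = (3.1 × 10^-6)^3 × (2.07 × 10^-6)^2 = 1.3 × 10^-28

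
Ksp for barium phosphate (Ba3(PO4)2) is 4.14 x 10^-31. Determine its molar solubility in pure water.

3.29 × 10^-7 M

Ba3(PO4)2(s) ⇌ 3 Ba^2+(aq) + 2 PO4^3-(aq)
Ksp = [Ba^2+]^3[PO4^3-]^2
Let s = molar solubility. Then [Ba^2+] = 3s and [PO4^3-] = 2s.
Ksp = (3s)^3(2s)^2 = 108s^5
Solving, s = (4.14 x 10^-31/108)^(1/5) = 3.29 × 10^-7 M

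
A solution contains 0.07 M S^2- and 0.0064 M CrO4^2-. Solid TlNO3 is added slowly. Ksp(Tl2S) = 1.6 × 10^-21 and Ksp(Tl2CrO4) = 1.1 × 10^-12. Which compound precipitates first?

Tl2S

Precipitation of each salt starts when its ion product equals its Ksp.
For Tl2S: 1.6 × 10^-21 = 0.07 × [Tl^+]^2  ⇒  [Tl^+] = 1.5 × 10^-10 M.
For Tl2CrO4: 1.1 × 10^-12 = 0.0064 × [Tl^+]^2  ⇒  [Tl^+] = 1.3 × 10^-5 M.
The salt with the lower threshold [Tl^+] precipitates first: Tl2S.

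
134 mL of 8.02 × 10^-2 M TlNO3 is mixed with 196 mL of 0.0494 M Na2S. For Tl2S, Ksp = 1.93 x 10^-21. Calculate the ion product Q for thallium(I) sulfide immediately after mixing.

Total volume = 134 + 196 = 330 mL.
[Tl^+] = 8.02 × 10^-2 × (134/330) = 3.257 × 10^-2 M
[S^2-] = 4.94 × 10^-2 × (196/330) = 2.934 × 10^-2 M
Tl2S(s) <=> 2 Tl^+ + S^2-, so Q = [Tl^+]^2[S^2-]
Q = (3.257 × 10^-2)^2(2.934 × 10^-2) = 3.11 × 10^-5
Q > Ksp, so Tl2S will precipitate.

Q = 3.11 × 10^-5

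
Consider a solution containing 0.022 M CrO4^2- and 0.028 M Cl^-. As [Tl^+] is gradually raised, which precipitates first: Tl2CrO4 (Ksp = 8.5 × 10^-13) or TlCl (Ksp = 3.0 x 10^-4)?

Precipitation of each salt starts when its ion product equals its Ksp.
For Tl2CrO4: 8.5 × 10^-13 = 0.022 × [Tl^+]^2  ⇒  [Tl^+] = 6.2 × 10^-6 M.
For TlCl: 3.0 x 10^-4 = 0.028 × [Tl^+]  ⇒  [Tl^+] = 1.1 × 10^-2 M.
The salt with the lower threshold [Tl^+] precipitates first: Tl2CrO4.

Tl2CrO4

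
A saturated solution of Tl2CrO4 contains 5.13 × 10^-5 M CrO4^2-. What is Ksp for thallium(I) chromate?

Tl2CrO4(s) ⇌ 2 Tl^+ + CrO4^2-
Stoichiometry gives [Tl^+] = (2/1)[CrO4^2-] = 1.026 × 10^-4 M.
Ksp = [Tl^+]^2[CrO4^2-]
Ksp = (1.026 × 10^-4)^2 × 5.13 × 10^-5 = 5.40 × 10^-13

Ksp ≈ 5.40 × 10^-13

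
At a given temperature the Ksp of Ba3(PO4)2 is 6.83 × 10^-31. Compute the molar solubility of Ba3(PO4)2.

Ba3(PO4)2(s) <=> 3 Ba^2+(aq) + 2 PO4^3-(aq)
Ksp = [Ba^2+]^3[PO4^3-]^2
With molar solubility s: [Ba^2+] = 3s, [PO4^3-] = 2s.
Ksp = (3s)^3(2s)^2 = 108s^5
s = (6.83 × 10^-31 / 108)^(1/5) = 3.63 x 10^-7 M

3.63 × 10^-7 M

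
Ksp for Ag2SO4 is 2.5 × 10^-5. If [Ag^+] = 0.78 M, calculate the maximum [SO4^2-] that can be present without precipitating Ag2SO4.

Ag2SO4(s) ⇌ 2 Ag^+ + SO4^2-
Ksp = [Ag^+]^2[SO4^2-]
Precipitation begins when Q = Ksp. With [Ag^+] = 0.78 M:
2.5 × 10^-5 = (0.78)^2 × [SO4^2-]
[SO4^2-] = (2.5 × 10^-5 / 6.08 x 10^-1) = 4.1 × 10^-5 M

4.1e-5 M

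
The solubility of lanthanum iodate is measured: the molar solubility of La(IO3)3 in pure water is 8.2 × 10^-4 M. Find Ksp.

Ksp = 1.2 × 10^-11

La(IO3)3(s) ⇌ La^3+(aq) + 3 IO3^-(aq)
For each mole of La(IO3)3 that dissolves: [La^3+] = s, [IO3^-] = 3s.
Ksp = [La^3+][IO3^-]^3
So Ksp = s × (3s)^3 = 27s^4
With s = 8.2 × 10^-4: Ksp = 1.2 x 10^-11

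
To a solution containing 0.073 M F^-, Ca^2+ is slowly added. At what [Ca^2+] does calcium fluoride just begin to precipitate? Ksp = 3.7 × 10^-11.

CaF2(s) ⇌ Ca^2+(aq) + 2 F^-(aq)
Ksp = [Ca^2+][F^-]^2
Precipitation begins when Q = Ksp. With [F^-] = 0.073 M:
3.7 × 10^-11 = (0.073)^2 × [Ca^2+]
[Ca^2+] = (3.7 × 10^-11 / 5.33 x 10^-3) = 6.9 x 10^-9 M

6.9 × 10^-9 M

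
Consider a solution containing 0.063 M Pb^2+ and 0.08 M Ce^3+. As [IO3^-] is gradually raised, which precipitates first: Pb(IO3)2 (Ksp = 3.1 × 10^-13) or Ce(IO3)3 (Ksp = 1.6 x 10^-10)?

Each salt begins to precipitate when Q = Ksp, i.e. when [IO3^-] reaches its threshold.
For Pb(IO3)2: 3.1 × 10^-13 = 0.063 × [IO3^-]^2  ⇒  [IO3^-] = 2.2 × 10^-6 M.
For Ce(IO3)3: 1.6 x 10^-10 = 0.08 × [IO3^-]^3  ⇒  [IO3^-] = 1.3 x 10^-3 M.
The salt with the lower threshold [IO3^-] precipitates first: Pb(IO3)2.

Pb(IO3)2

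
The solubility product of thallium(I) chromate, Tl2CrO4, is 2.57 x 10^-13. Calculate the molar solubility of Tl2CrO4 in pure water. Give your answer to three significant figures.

Tl2CrO4(s) ⇌ 2 Tl^+ + CrO4^2-
Ksp = [Tl^+]^2[CrO4^2-]
If s mol/L of Tl2CrO4 dissolves, [Tl^+] = 2s and [CrO4^2-] = s.
So Ksp = (2s)^2 × s = 4s^3
Solving, s = (2.57 x 10^-13/4)^(1/3) = 4.01 × 10^-5 M

s = 4.01 x 10^-5 M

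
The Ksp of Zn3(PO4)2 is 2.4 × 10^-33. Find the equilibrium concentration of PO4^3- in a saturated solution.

Zn3(PO4)2(s) <=> 3 Zn^2+(aq) + 2 PO4^3-(aq)
Ksp = [Zn^2+]^3[PO4^3-]^2
Let s = molar solubility. Then [Zn^2+] = 3s and [PO4^3-] = 2s.
Substituting: Ksp = (3s)^3(2s)^2 = 108s^5
s = (2.4 × 10^-33 / 108)^(1/5) = 1.17 × 10^-7 M
[PO4^3-] = 2s = 2.3 × 10^-7 M

[PO4^3-] ≈ 2.3e-7 M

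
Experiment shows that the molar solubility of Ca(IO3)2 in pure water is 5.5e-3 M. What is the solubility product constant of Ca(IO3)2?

6.7e-7

Ca(IO3)2(s) ⇌ Ca^2+ + 2 IO3^-
For each mole of Ca(IO3)2 that dissolves: [Ca^2+] = s, [IO3^-] = 2s.
Ksp = [Ca^2+][IO3^-]^2
So Ksp = s × (2s)^2 = 4s^3
Ksp = 4 × (5.5 x 10^-3)^3 = 6.7 x 10^-7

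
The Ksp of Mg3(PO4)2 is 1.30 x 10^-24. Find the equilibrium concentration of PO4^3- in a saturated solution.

[PO4^3-] = 1.31 x 10^-5 M

Mg3(PO4)2(s) ⇌ 3 Mg^2+ + 2 PO4^3-
Ksp = [Mg^2+]^3[PO4^3-]^2
For each mole of Mg3(PO4)2 that dissolves: [Mg^2+] = 3s, [PO4^3-] = 2s.
So Ksp = (3s)^3 × (2s)^2 = 108s^5
Solving, s = (1.30 x 10^-24/108)^(1/5) = 6.548 x 10^-6 M
[PO4^3-] = 2s = 1.31 × 10^-5 M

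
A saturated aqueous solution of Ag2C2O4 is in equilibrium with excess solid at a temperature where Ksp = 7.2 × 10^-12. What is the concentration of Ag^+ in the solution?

Ag2C2O4(s) <=> 2 Ag^+(aq) + C2O4^2-(aq)
Ksp = [Ag^+]^2[C2O4^2-]
With molar solubility s: [Ag^+] = 2s, [C2O4^2-] = s.
So Ksp = (2s)^2 × s = 4s^3
s = (7.2 × 10^-12 / 4)^(1/3) = 1.22 × 10^-4 M
[Ag^+] = 2s = 2.4 x 10^-4 M

[Ag^+] ≈ 2.4 x 10^-4 M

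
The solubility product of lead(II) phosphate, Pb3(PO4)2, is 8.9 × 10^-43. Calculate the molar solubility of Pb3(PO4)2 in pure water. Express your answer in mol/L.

Pb3(PO4)2(s) <=> 3 Pb^2+ + 2 PO4^3-
Ksp = [Pb^2+]^3[PO4^3-]^2
Let s = molar solubility. Then [Pb^2+] = 3s and [PO4^3-] = 2s.
Ksp = (3s)^3(2s)^2 = 108s^5
s = (8.9 × 10^-43 / 108)^(1/5) = 1.5 × 10^-9 M

1.5e-9 M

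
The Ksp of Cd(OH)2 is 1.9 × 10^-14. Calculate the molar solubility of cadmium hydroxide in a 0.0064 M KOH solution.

Cd(OH)2(s) <=> Cd^2+ + 2 OH^-
Ksp = [Cd^2+][OH^-]^2
If s mol/L dissolves here, [Cd^2+] = s, [OH^-] = 0.0064 + 2s ≈ 0.0064 (Ksp is small, so little additional dissolves).
Ksp ≈ s × (0.0064)^2
s = 4.6 x 10^-10 M
Check: 2s = 9.3 × 10^-10 ≪ 0.0064, so the approximation is valid.

4.6 × 10^-10 M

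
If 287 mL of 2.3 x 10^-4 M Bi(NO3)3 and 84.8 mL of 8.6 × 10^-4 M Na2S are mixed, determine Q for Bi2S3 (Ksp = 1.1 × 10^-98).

Total volume = 287 + 84.8 = 371.8 mL.
[Bi^3+] = 2.3 × 10^-4 × (287/371.8) = 1.78 × 10^-4 M
[S^2-] = 8.6 × 10^-4 × (84.8/371.8) = 1.96 × 10^-4 M
Bi2S3(s) ⇌ 2 Bi^3+ + 3 S^2-, so Q = [Bi^3+]^2[S^2-]^3
Q = (1.78 x 10^-4)^2(1.96 × 10^-4)^3 = 2.4 × 10^-19
Q > Ksp, so Bi2S3 will precipitate.

2.4 × 10^-19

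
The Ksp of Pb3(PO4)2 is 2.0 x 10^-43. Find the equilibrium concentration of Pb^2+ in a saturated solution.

3.4e-9 M

Pb3(PO4)2(s) ⇌ 3 Pb^2+ + 2 PO4^3-
Ksp = [Pb^2+]^3[PO4^3-]^2
If s mol/L of Pb3(PO4)2 dissolves, [Pb^2+] = 3s and [PO4^3-] = 2s.
Substituting: Ksp = (3s)^3(2s)^2 = 108s^5
s = (2.0 x 10^-43 / 108)^(1/5) = 1.13 × 10^-9 M
[Pb^2+] = 3s = 3.4 x 10^-9 M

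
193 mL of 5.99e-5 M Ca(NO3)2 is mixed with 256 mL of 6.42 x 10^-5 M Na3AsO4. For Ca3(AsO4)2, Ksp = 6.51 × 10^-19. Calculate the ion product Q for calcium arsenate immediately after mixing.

Total volume = 193 + 256 = 449 mL.
[Ca^2+] = 5.99 × 10^-5 × (193/449) = 2.575 × 10^-5 M
[AsO4^3-] = 6.42 x 10^-5 × (256/449) = 3.660 × 10^-5 M
Ca3(AsO4)2(s) ⇌ 3 Ca^2+(aq) + 2 AsO4^3-(aq), so Q = [Ca^2+]^3[AsO4^3-]^2
Q = (2.575 x 10^-5)^3(3.660 x 10^-5)^2 = 2.29 × 10^-23
Q < Ksp, so no precipitate of Ca3(AsO4)2 forms.

2.29 x 10^-23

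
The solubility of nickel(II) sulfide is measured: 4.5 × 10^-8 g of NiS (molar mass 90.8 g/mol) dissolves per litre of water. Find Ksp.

Molar solubility s = (4.5 × 10^-8 g/L) / (90.8 g/mol) = 4.96 × 10^-10 M.
NiS(s) ⇌ Ni^2+(aq) + S^2-(aq)
For each mole of NiS that dissolves: [Ni^2+] = s, [S^2-] = s.
Ksp = [Ni^2+][S^2-]
Ksp = s^2
With s = 4.96 × 10^-10: Ksp = 2.5 × 10^-19

2.5e-19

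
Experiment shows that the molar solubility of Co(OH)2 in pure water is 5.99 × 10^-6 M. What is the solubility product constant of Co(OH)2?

Co(OH)2(s) <=> Co^2+ + 2 OH^-
If s mol/L of Co(OH)2 dissolves, [Co^2+] = s and [OH^-] = 2s.
Ksp = [Co^2+][OH^-]^2
Ksp = s(2s)^2 = 4s^3
With s = 5.99 x 10^-6: Ksp = 8.60 × 10^-16

Ksp = 8.60 × 10^-16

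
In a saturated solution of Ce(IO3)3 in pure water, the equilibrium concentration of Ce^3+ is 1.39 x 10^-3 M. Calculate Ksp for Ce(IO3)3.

1.01e-10

Ce(IO3)3(s) ⇌ Ce^3+(aq) + 3 IO3^-(aq)
Stoichiometry gives [IO3^-] = (3/1)[Ce^3+] = 4.170 × 10^-3 M.
Ksp = [Ce^3+][IO3^-]^3
Ksp = 1.39 × 10^-3 × (4.170 × 10^-3)^3 = 1.01 × 10^-10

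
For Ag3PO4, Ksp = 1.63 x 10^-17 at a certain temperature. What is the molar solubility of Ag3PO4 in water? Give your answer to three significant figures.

s = 2.79e-5 M

Ag3PO4(s) ⇌ 3 Ag^+(aq) + PO4^3-(aq)
Ksp = [Ag^+]^3[PO4^3-]
If s mol/L of Ag3PO4 dissolves, [Ag^+] = 3s and [PO4^3-] = s.
Ksp = (3s)^3s = 27s^4
s = (1.63 x 10^-17 / 27)^(1/4) = 2.79 x 10^-5 M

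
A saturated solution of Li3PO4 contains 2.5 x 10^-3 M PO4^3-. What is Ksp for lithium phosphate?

1.1 x 10^-9

Li3PO4(s) <=> 3 Li^+ + PO4^3-
Stoichiometry gives [Li^+] = (3/1)[PO4^3-] = 7.50 x 10^-3 M.
Ksp = [Li^+]^3[PO4^3-]
Ksp = (7.50 x 10^-3)^3 × 2.5 × 10^-3 = 1.1 x 10^-9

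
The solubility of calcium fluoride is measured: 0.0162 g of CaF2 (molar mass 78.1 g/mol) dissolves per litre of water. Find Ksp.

Ksp = 3.57e-11

Molar solubility s = (1.62 × 10^-2 g/L) / (78.1 g/mol) = 2.074 x 10^-4 M.
CaF2(s) <=> Ca^2+ + 2 F^-
With molar solubility s: [Ca^2+] = s, [F^-] = 2s.
Ksp = [Ca^2+][F^-]^2
Substituting: Ksp = s(2s)^2 = 4s^3
With s = 2.074 × 10^-4: Ksp = 3.57 x 10^-11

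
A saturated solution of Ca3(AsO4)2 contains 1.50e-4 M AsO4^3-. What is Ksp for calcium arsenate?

Ca3(AsO4)2(s) ⇌ 3 Ca^2+ + 2 AsO4^3-
Stoichiometry gives [Ca^2+] = (3/2)[AsO4^3-] = 2.250 × 10^-4 M.
Ksp = [Ca^2+]^3[AsO4^3-]^2
Ksp = (2.250 × 10^-4)^3 × (1.50 x 10^-4)^2 = 2.56 x 10^-19

Ksp = 2.56 × 10^-19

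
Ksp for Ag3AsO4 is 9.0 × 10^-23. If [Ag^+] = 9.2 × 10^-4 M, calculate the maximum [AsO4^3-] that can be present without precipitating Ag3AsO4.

1.2 × 10^-13 M

Ag3AsO4(s) ⇌ 3 Ag^+ + AsO4^3-
Ksp = [Ag^+]^3[AsO4^3-]
Precipitation begins when Q = Ksp. With [Ag^+] = 9.2 × 10^-4 M:
9.0 × 10^-23 = (9.2 × 10^-4)^3 × [AsO4^3-]
[AsO4^3-] = (9.0 × 10^-23 / 7.79 × 10^-10) = 1.2 × 10^-13 M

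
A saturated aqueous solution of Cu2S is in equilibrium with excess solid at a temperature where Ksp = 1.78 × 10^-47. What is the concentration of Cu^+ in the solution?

[Cu^+] ≈ 3.29e-16 M

Cu2S(s) <=> 2 Cu^+(aq) + S^2-(aq)
Ksp = [Cu^+]^2[S^2-]
Let s = molar solubility. Then [Cu^+] = 2s and [S^2-] = s.
Substituting: Ksp = (2s)^2s = 4s^3
Solving, s = (1.78 × 10^-47/4)^(1/3) = 1.645 × 10^-16 M
[Cu^+] = 2s = 3.29 x 10^-16 M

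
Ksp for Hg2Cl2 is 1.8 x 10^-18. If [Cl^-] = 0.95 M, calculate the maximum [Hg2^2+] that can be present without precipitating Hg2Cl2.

Hg2Cl2(s) ⇌ Hg2^2+ + 2 Cl^-
Ksp = [Hg2^2+][Cl^-]^2
Precipitation begins when Q = Ksp. With [Cl^-] = 0.95 M:
1.8 x 10^-18 = (0.95)^2 × [Hg2^2+]
[Hg2^2+] = (1.8 x 10^-18 / 9.03 x 10^-1) = 2.0 × 10^-18 M

2.0 × 10^-18 M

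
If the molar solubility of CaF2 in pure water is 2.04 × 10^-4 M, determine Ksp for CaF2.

CaF2(s) <=> Ca^2+ + 2 F^-
Let s = molar solubility. Then [Ca^2+] = s and [F^-] = 2s.
Ksp = [Ca^2+][F^-]^2
Substituting: Ksp = s(2s)^2 = 4s^3
Ksp = 4 × (2.04 × 10^-4)^3 = 3.40 × 10^-11

Ksp ≈ 3.40 × 10^-11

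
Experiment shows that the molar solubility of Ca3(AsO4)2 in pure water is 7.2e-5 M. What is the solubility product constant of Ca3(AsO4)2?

Ksp = 2.1 × 10^-19

Ca3(AsO4)2(s) ⇌ 3 Ca^2+ + 2 AsO4^3-
For each mole of Ca3(AsO4)2 that dissolves: [Ca^2+] = 3s, [AsO4^3-] = 2s.
Ksp = [Ca^2+]^3[AsO4^3-]^2
Substituting: Ksp = (3s)^3(2s)^2 = 108s^5
Ksp = 108 × (7.2 × 10^-5)^5 = 2.1 x 10^-19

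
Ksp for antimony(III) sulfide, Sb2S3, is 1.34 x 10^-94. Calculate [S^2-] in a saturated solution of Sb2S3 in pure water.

Sb2S3(s) <=> 2 Sb^3+(aq) + 3 S^2-(aq)
Ksp = [Sb^3+]^2[S^2-]^3
If s mol/L of Sb2S3 dissolves, [Sb^3+] = 2s and [S^2-] = 3s.
Substituting: Ksp = (2s)^2(3s)^3 = 108s^5
Solving, s = (1.34 x 10^-94/108)^(1/5) = 6.588 × 10^-20 M
[S^2-] = 3s = 1.98 × 10^-19 M

[S^2-] ≈ 1.98e-19 M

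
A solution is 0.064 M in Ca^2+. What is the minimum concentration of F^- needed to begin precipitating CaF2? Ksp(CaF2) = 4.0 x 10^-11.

[F^-] = 2.5 × 10^-5 M

CaF2(s) ⇌ Ca^2+ + 2 F^-
Ksp = [Ca^2+][F^-]^2
Precipitation begins when Q = Ksp. With [Ca^2+] = 0.064 M:
4.0 x 10^-11 = (0.064) × [F^-]^2
[F^-] = (4.0 x 10^-11 / 6.4 x 10^-2)^(1/2) = 2.5 × 10^-5 M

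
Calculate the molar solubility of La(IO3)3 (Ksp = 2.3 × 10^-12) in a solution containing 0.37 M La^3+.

s ≈ 6.1 × 10^-5 M

La(IO3)3(s) ⇌ La^3+(aq) + 3 IO3^-(aq)
Ksp = [La^3+][IO3^-]^3
If s mol/L dissolves here, [La^3+] = 0.37 + s ≈ 0.37, [IO3^-] = 3s (since the La^3+ already present dominates).
Ksp ≈ 0.37 × (3s)^3
s = 6.1 × 10^-5 M
Check: s = 6.1 × 10^-5 ≪ 0.37, so the approximation is valid.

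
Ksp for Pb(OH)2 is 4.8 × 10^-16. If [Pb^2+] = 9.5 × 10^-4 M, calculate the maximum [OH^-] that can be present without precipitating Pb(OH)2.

Pb(OH)2(s) ⇌ Pb^2+(aq) + 2 OH^-(aq)
Ksp = [Pb^2+][OH^-]^2
Precipitation begins when Q = Ksp. With [Pb^2+] = 9.5 × 10^-4 M:
4.8 × 10^-16 = (9.5 × 10^-4) × [OH^-]^2
[OH^-] = (4.8 × 10^-16 / 9.5 x 10^-4)^(1/2) = 7.1 × 10^-7 M

7.1 x 10^-7 M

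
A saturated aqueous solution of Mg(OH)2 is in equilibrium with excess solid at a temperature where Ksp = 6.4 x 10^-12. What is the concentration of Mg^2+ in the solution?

Mg(OH)2(s) <=> Mg^2+ + 2 OH^-
Ksp = [Mg^2+][OH^-]^2
If s mol/L of Mg(OH)2 dissolves, [Mg^2+] = s and [OH^-] = 2s.
Ksp = s(2s)^2 = 4s^3
s^3 = 6.4 x 10^-12 / 4, so s = 1.17 × 10^-4 M
[Mg^2+] = s = 1.2 x 10^-4 M

1.2e-4 M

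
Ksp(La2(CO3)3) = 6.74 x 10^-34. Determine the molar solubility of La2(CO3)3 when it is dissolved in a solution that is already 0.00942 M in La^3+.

s = 6.55e-11 M

La2(CO3)3(s) ⇌ 2 La^3+(aq) + 3 CO3^2-(aq)
Ksp = [La^3+]^2[CO3^2-]^3
Let s = moles of La2(CO3)3 that dissolve per litre. [La^3+] = 0.00942 + 2s ≈ 0.00942, [CO3^2-] = 3s (since the La^3+ already present dominates).
Ksp ≈ (0.00942)^2 × (3s)^3
s = 6.55 × 10^-11 M
Check: 2s = 1.3 x 10^-10 ≪ 0.00942, so the approximation is valid.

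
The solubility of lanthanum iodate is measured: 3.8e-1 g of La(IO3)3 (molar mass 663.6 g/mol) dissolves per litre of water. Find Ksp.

Ksp ≈ 2.9 x 10^-12

Molar solubility s = (3.8 x 10^-1 g/L) / (663.6 g/mol) = 5.73 × 10^-4 M.
La(IO3)3(s) ⇌ La^3+ + 3 IO3^-
With molar solubility s: [La^3+] = s, [IO3^-] = 3s.
Ksp = [La^3+][IO3^-]^3
Ksp = s(3s)^3 = 27s^4
Ksp = 27 × (5.73 × 10^-4)^4 = 2.9 × 10^-12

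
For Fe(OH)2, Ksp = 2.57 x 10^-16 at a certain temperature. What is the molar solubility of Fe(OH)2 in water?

s ≈ 4.01 x 10^-6 M

Fe(OH)2(s) ⇌ Fe^2+ + 2 OH^-
Ksp = [Fe^2+][OH^-]^2
For each mole of Fe(OH)2 that dissolves: [Fe^2+] = s, [OH^-] = 2s.
Ksp = s(2s)^2 = 4s^3
Solving, s = (2.57 x 10^-16/4)^(1/3) = 4.01 × 10^-6 M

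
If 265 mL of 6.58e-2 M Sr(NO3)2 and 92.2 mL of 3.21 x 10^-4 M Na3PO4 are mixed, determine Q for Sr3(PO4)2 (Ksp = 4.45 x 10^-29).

Total volume = 265 + 92.2 = 357.2 mL.
[Sr^2+] = 6.58 × 10^-2 × (265/357.2) = 4.882 x 10^-2 M
[PO4^3-] = 3.21 × 10^-4 × (92.2/357.2) = 8.286 × 10^-5 M
Sr3(PO4)2(s) ⇌ 3 Sr^2+(aq) + 2 PO4^3-(aq), so Q = [Sr^2+]^3[PO4^3-]^2
Q = (4.882 x 10^-2)^3(8.286 x 10^-5)^2 = 7.99 × 10^-13
Q > Ksp, so Sr3(PO4)2 will precipitate.

7.99e-13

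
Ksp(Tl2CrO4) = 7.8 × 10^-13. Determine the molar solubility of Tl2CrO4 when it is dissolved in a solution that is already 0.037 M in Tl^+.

s = 5.7 × 10^-10 M

Tl2CrO4(s) ⇌ 2 Tl^+ + CrO4^2-
Ksp = [Tl^+]^2[CrO4^2-]
If s mol/L dissolves here, [Tl^+] = 0.037 + 2s ≈ 0.037, [CrO4^2-] = s (Ksp is small, so little additional dissolves).
Ksp ≈ (0.037)^2 × s
s = 5.7 x 10^-10 M
Check: 2s = 1.1 × 10^-9 ≪ 0.037, so the approximation is valid.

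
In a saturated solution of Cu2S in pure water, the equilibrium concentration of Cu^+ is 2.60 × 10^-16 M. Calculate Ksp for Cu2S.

8.79 × 10^-48

Cu2S(s) ⇌ 2 Cu^+ + S^2-
Stoichiometry gives [S^2-] = (1/2)[Cu^+] = 1.300 × 10^-16 M.
Ksp = [Cu^+]^2[S^2-]
Ksp = (2.60 x 10^-16)^2 × 1.300 x 10^-16 = 8.79 × 10^-48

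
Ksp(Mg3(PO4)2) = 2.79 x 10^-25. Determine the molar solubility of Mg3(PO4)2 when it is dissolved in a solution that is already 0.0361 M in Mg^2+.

Mg3(PO4)2(s) ⇌ 3 Mg^2+(aq) + 2 PO4^3-(aq)
Ksp = [Mg^2+]^3[PO4^3-]^2
Let s be the molar solubility in this solution. [Mg^2+] = 0.0361 + 3s ≈ 0.0361, [PO4^3-] = 2s (common-ion effect: Mg^2+ is already 0.0361 M).
Ksp ≈ (0.0361)^3 × (2s)^2
s = 3.85 × 10^-11 M
Check: 3s = 1.2 x 10^-10 ≪ 0.0361, so the approximation is valid.

s = 3.85 x 10^-11 M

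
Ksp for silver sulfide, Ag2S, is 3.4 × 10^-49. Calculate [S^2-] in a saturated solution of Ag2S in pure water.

4.4 × 10^-17 M

Ag2S(s) <=> 2 Ag^+ + S^2-
Ksp = [Ag^+]^2[S^2-]
With molar solubility s: [Ag^+] = 2s, [S^2-] = s.
So Ksp = (2s)^2 × s = 4s^3
Solving, s = (3.4 × 10^-49/4)^(1/3) = 4.40 × 10^-17 M
[S^2-] = s = 4.4 × 10^-17 M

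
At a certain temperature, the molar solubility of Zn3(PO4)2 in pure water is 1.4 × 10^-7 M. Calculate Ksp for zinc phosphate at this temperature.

5.8 × 10^-33

Zn3(PO4)2(s) <=> 3 Zn^2+ + 2 PO4^3-
For each mole of Zn3(PO4)2 that dissolves: [Zn^2+] = 3s, [PO4^3-] = 2s.
Ksp = [Zn^2+]^3[PO4^3-]^2
So Ksp = (3s)^3 × (2s)^2 = 108s^5
With s = 1.4 × 10^-7: Ksp = 5.8 × 10^-33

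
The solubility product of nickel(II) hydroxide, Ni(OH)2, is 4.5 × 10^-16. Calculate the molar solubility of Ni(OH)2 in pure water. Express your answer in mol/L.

Ni(OH)2(s) ⇌ Ni^2+ + 2 OH^-
Ksp = [Ni^2+][OH^-]^2
If s mol/L of Ni(OH)2 dissolves, [Ni^2+] = s and [OH^-] = 2s.
Substituting: Ksp = s(2s)^2 = 4s^3
Solving, s = (4.5 × 10^-16/4)^(1/3) = 4.8 x 10^-6 M

s ≈ 4.8e-6 M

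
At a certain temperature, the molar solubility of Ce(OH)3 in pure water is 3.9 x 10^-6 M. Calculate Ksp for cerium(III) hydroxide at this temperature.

Ce(OH)3(s) ⇌ Ce^3+ + 3 OH^-
Let s = molar solubility. Then [Ce^3+] = s and [OH^-] = 3s.
Ksp = [Ce^3+][OH^-]^3
Substituting: Ksp = s(3s)^3 = 27s^4
Ksp = 27 × (3.9 x 10^-6)^4 = 6.2 × 10^-21

Ksp ≈ 6.2 × 10^-21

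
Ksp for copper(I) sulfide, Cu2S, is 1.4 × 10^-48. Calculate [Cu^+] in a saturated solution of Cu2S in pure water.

[Cu^+] = 1.4e-16 M

Cu2S(s) ⇌ 2 Cu^+(aq) + S^2-(aq)
Ksp = [Cu^+]^2[S^2-]
If s mol/L of Cu2S dissolves, [Cu^+] = 2s and [S^2-] = s.
Substituting: Ksp = (2s)^2s = 4s^3
s = (1.4 × 10^-48 / 4)^(1/3) = 7.05 × 10^-17 M
[Cu^+] = 2s = 1.4 × 10^-16 M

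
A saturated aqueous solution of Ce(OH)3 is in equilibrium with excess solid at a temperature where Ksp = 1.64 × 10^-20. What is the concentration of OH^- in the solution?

Ce(OH)3(s) ⇌ Ce^3+(aq) + 3 OH^-(aq)
Ksp = [Ce^3+][OH^-]^3
With molar solubility s: [Ce^3+] = s, [OH^-] = 3s.
Substituting: Ksp = s(3s)^3 = 27s^4
s = (1.64 × 10^-20 / 27)^(1/4) = 4.964 × 10^-6 M
[OH^-] = 3s = 1.49 × 10^-5 M

1.49 × 10^-5 M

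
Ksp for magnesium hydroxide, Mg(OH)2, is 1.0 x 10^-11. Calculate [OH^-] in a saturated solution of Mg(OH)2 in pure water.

Mg(OH)2(s) ⇌ Mg^2+ + 2 OH^-
Ksp = [Mg^2+][OH^-]^2
For each mole of Mg(OH)2 that dissolves: [Mg^2+] = s, [OH^-] = 2s.
Substituting: Ksp = s(2s)^2 = 4s^3
s = (1.0 x 10^-11 / 4)^(1/3) = 1.36 × 10^-4 M
[OH^-] = 2s = 2.7 × 10^-4 M

[OH^-] = 2.7 × 10^-4 M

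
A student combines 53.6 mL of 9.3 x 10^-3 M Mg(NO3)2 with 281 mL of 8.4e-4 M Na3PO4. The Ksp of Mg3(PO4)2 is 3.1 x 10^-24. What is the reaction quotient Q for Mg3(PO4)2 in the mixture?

Total volume = 53.6 + 281 = 334.6 mL.
[Mg^2+] = 9.3 x 10^-3 × (53.6/334.6) = 1.49 × 10^-3 M
[PO4^3-] = 8.4 x 10^-4 × (281/334.6) = 7.05 × 10^-4 M
Mg3(PO4)2(s) <=> 3 Mg^2+ + 2 PO4^3-, so Q = [Mg^2+]^3[PO4^3-]^2
Q = (1.49 × 10^-3)^3(7.05 × 10^-4)^2 = 1.6 x 10^-15
Q > Ksp, so Mg3(PO4)2 will precipitate.

Q ≈ 1.6e-15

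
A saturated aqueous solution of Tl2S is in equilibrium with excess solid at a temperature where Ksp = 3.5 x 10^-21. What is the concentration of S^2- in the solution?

Tl2S(s) ⇌ 2 Tl^+(aq) + S^2-(aq)
Ksp = [Tl^+]^2[S^2-]
With molar solubility s: [Tl^+] = 2s, [S^2-] = s.
Ksp = (2s)^2s = 4s^3
s = (3.5 x 10^-21 / 4)^(1/3) = 9.56 × 10^-8 M
[S^2-] = s = 9.6 x 10^-8 M

9.6e-8 M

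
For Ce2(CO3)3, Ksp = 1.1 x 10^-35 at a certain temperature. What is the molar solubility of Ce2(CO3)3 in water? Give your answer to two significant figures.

Ce2(CO3)3(s) ⇌ 2 Ce^3+(aq) + 3 CO3^2-(aq)
Ksp = [Ce^3+]^2[CO3^2-]^3
If s mol/L of Ce2(CO3)3 dissolves, [Ce^3+] = 2s and [CO3^2-] = 3s.
Ksp = (2s)^2(3s)^3 = 108s^5
s^5 = 1.1 x 10^-35 / 108, so s = 4.0 × 10^-8 M

s = 4.0e-8 M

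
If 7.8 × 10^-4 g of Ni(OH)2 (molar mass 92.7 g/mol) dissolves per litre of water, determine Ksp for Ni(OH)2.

2.4 × 10^-15

Molar solubility s = (7.8 × 10^-4 g/L) / (92.7 g/mol) = 8.41 × 10^-6 M.
Ni(OH)2(s) ⇌ Ni^2+ + 2 OH^-
For each mole of Ni(OH)2 that dissolves: [Ni^2+] = s, [OH^-] = 2s.
Ksp = [Ni^2+][OH^-]^2
So Ksp = s × (2s)^2 = 4s^3
With s = 8.41 × 10^-6: Ksp = 2.4 × 10^-15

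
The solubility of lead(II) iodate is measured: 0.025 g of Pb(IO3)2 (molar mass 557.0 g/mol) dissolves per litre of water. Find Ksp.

Ksp ≈ 3.6 × 10^-13

Molar solubility s = (2.5 x 10^-2 g/L) / (557.0 g/mol) = 4.49 x 10^-5 M.
Pb(IO3)2(s) ⇌ Pb^2+(aq) + 2 IO3^-(aq)
Let s = molar solubility. Then [Pb^2+] = s and [IO3^-] = 2s.
Ksp = [Pb^2+][IO3^-]^2
So Ksp = s × (2s)^2 = 4s^3
With s = 4.49 x 10^-5: Ksp = 3.6 x 10^-13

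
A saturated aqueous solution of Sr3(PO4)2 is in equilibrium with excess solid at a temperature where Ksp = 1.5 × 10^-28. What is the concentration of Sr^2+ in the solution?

Sr3(PO4)2(s) ⇌ 3 Sr^2+ + 2 PO4^3-
Ksp = [Sr^2+]^3[PO4^3-]^2
Let s = molar solubility. Then [Sr^2+] = 3s and [PO4^3-] = 2s.
So Ksp = (3s)^3 × (2s)^2 = 108s^5
s = (1.5 × 10^-28 / 108)^(1/5) = 1.07 × 10^-6 M
[Sr^2+] = 3s = 3.2 × 10^-6 M

[Sr^2+] ≈ 3.2 x 10^-6 M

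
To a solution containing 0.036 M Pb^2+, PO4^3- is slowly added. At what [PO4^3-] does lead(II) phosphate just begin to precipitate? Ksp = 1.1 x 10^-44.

Pb3(PO4)2(s) ⇌ 3 Pb^2+(aq) + 2 PO4^3-(aq)
Ksp = [Pb^2+]^3[PO4^3-]^2
Precipitation begins when Q = Ksp. With [Pb^2+] = 0.036 M:
1.1 x 10^-44 = (0.036)^3 × [PO4^3-]^2
[PO4^3-] = (1.1 x 10^-44 / 4.67 x 10^-5)^(1/2) = 1.5 x 10^-20 M

1.5 × 10^-20 M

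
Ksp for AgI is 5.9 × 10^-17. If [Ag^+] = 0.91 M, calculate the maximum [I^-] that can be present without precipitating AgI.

[I^-] ≈ 6.5 × 10^-17 M

AgI(s) ⇌ Ag^+(aq) + I^-(aq)
Ksp = [Ag^+][I^-]
Precipitation begins when Q = Ksp. With [Ag^+] = 0.91 M:
5.9 × 10^-17 = (0.91) × [I^-]
[I^-] = (5.9 × 10^-17 / 9.1 x 10^-1) = 6.5 x 10^-17 M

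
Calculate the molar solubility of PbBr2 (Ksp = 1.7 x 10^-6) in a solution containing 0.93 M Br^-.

2.0e-6 M

PbBr2(s) ⇌ Pb^2+ + 2 Br^-
Ksp = [Pb^2+][Br^-]^2
If s mol/L dissolves here, [Pb^2+] = s, [Br^-] = 0.93 + 2s ≈ 0.93 (Ksp is small, so little additional dissolves).
Ksp ≈ s × (0.93)^2
s = 2.0 × 10^-6 M
Check: 2s = 3.9 × 10^-6 ≪ 0.93, so the approximation is valid.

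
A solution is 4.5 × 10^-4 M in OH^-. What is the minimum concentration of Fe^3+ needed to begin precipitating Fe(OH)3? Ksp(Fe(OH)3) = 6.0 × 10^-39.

Fe(OH)3(s) <=> Fe^3+ + 3 OH^-
Ksp = [Fe^3+][OH^-]^3
Precipitation begins when Q = Ksp. With [OH^-] = 4.5 × 10^-4 M:
6.0 × 10^-39 = (4.5 × 10^-4)^3 × [Fe^3+]
[Fe^3+] = (6.0 × 10^-39 / 9.11 × 10^-11) = 6.6 × 10^-29 M

[Fe^3+] = 6.6 × 10^-29 M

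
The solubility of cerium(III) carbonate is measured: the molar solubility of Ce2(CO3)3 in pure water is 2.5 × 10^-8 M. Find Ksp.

Ksp ≈ 1.1 × 10^-36

Ce2(CO3)3(s) ⇌ 2 Ce^3+ + 3 CO3^2-
With molar solubility s: [Ce^3+] = 2s, [CO3^2-] = 3s.
Ksp = [Ce^3+]^2[CO3^2-]^3
Substituting: Ksp = (2s)^2(3s)^3 = 108s^5
Ksp = 108 × (2.5 × 10^-8)^5 = 1.1 × 10^-36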